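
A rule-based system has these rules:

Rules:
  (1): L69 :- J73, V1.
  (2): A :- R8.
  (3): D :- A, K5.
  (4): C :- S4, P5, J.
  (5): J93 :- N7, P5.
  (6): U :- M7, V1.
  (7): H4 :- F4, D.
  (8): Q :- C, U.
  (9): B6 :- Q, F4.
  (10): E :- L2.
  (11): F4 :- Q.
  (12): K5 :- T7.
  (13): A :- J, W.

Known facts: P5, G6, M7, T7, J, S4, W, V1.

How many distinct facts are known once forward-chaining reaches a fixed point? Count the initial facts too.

17

Round 1: (4) [C :- S4, P5, J.]; (6) [U :- M7, V1.]; (12) [K5 :- T7.]; (13) [A :- J, W.]. Adds C, U, K5, A.
Round 2: (3) [D :- A, K5.]; (8) [Q :- C, U.]. Adds D, Q.
Round 3: (11) [F4 :- Q.]. Adds F4.
Round 4: (7) [H4 :- F4, D.]; (9) [B6 :- Q, F4.]. Adds H4, B6.
Closure: {A, B6, C, D, F4, G6, H4, J, K5, M7, P5, Q, S4, T7, U, V1, W} — 17 facts.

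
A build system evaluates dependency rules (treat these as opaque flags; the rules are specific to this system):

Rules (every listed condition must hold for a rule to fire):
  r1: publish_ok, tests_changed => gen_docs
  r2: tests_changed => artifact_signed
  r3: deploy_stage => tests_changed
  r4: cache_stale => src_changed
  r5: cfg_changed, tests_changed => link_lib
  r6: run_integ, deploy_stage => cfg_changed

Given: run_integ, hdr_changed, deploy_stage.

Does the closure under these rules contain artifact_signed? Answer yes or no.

[1] r3 [deploy_stage => tests_changed]; r6 [run_integ, deploy_stage => cfg_changed]. ⇒ new: tests_changed, cfg_changed.
[2] r2 [tests_changed => artifact_signed]; r5 [cfg_changed, tests_changed => link_lib]. ⇒ new: artifact_signed, link_lib.
artifact_signed appears in round 2, so it is derivable.

yes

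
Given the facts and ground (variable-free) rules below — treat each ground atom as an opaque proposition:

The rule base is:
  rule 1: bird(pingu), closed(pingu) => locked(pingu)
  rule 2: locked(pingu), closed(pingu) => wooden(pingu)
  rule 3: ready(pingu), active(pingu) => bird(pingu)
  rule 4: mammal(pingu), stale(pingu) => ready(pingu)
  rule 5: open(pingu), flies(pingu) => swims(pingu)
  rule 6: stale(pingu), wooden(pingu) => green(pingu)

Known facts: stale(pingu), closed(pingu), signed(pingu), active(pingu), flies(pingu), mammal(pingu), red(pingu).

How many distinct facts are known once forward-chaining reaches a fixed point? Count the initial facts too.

12

Round 1: rule 4 [mammal(pingu), stale(pingu) => ready(pingu)]. New: ready(pingu).
Round 2: rule 3 [ready(pingu), active(pingu) => bird(pingu)]. New: bird(pingu).
Round 3: rule 1 [bird(pingu), closed(pingu) => locked(pingu)]. New: locked(pingu).
Round 4: rule 2 [locked(pingu), closed(pingu) => wooden(pingu)]. New: wooden(pingu).
Round 5: rule 6 [stale(pingu), wooden(pingu) => green(pingu)]. New: green(pingu).
Closure: {active(pingu), bird(pingu), closed(pingu), flies(pingu), green(pingu), locked(pingu), mammal(pingu), ready(pingu), red(pingu), signed(pingu), stale(pingu), wooden(pingu)} — 12 facts.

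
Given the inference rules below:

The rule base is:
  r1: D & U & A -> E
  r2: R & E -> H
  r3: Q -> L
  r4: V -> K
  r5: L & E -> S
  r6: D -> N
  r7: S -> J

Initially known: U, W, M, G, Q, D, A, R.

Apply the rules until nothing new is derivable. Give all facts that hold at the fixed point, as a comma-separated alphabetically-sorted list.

Round 1 fires r1, r3, r6, giving E, L, N.
Round 2 fires r2, r5, giving H, S.
Round 3 fires r7, giving J.

A, D, E, G, H, J, L, M, N, Q, R, S, U, W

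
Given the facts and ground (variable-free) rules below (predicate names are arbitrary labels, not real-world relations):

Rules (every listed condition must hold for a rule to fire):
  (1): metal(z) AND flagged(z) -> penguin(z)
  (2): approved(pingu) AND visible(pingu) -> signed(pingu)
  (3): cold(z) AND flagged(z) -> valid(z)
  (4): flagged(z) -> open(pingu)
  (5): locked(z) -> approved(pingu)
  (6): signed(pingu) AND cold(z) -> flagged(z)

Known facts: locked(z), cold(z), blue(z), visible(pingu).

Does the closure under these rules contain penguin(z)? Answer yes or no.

Round 1: (5) [locked(z) -> approved(pingu)]. New: approved(pingu).
Round 2: (2) [approved(pingu) AND visible(pingu) -> signed(pingu)]. New: signed(pingu).
Round 3: (6) [signed(pingu) AND cold(z) -> flagged(z)]. New: flagged(z).
Round 4: (3) [cold(z) AND flagged(z) -> valid(z)]; (4) [flagged(z) -> open(pingu)]. New: valid(z), open(pingu).
Fixed point reached. penguin(z) is concluded only by (1); (1) needs metal(z) (never derived).

no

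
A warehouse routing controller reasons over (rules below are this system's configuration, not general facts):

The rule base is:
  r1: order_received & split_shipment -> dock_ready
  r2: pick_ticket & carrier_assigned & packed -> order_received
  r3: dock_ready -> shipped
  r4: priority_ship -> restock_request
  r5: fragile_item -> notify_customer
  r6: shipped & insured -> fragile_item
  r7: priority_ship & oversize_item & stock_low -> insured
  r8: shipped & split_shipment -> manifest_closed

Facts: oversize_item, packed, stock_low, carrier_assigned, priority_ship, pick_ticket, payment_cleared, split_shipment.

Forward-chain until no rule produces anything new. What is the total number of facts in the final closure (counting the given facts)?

Round 1 fires r2, r4, r7, giving order_received, restock_request, insured.
Round 2 fires r1, giving dock_ready.
Round 3 fires r3, giving shipped.
Round 4 fires r6, r8, giving fragile_item, manifest_closed.
Round 5 fires r5, giving notify_customer.
Closure: {carrier_assigned, dock_ready, fragile_item, insured, manifest_closed, notify_customer, order_received, oversize_item, packed, payment_cleared, pick_ticket, priority_ship, restock_request, shipped, split_shipment, stock_low} — 16 facts.

16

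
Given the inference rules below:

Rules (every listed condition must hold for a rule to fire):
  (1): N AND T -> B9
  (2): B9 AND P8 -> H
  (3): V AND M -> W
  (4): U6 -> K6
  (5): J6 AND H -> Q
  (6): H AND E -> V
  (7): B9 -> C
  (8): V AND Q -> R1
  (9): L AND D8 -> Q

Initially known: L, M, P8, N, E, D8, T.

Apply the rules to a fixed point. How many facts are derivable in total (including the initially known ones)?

14

Round 1: (1) [N AND T -> B9]; (9) [L AND D8 -> Q]. New: B9, Q.
Round 2: (2) [B9 AND P8 -> H]; (7) [B9 -> C]. New: H, C.
Round 3: (6) [H AND E -> V]. New: V.
Round 4: (3) [V AND M -> W]; (8) [V AND Q -> R1]. New: W, R1.
Closure: {B9, C, D8, E, H, L, M, N, P8, Q, R1, T, V, W} — 14 facts.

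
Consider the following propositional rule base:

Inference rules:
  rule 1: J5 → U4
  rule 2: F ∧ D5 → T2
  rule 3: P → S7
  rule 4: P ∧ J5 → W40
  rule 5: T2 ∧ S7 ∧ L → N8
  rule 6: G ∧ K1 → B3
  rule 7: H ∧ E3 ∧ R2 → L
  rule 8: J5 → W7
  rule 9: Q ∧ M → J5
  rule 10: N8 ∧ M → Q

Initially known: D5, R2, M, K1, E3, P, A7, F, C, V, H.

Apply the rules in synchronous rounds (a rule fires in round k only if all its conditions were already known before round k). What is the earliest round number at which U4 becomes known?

5

Round 1 — rule 2, rule 3, rule 7, derive T2, S7, L.
Round 2 — rule 5, derive N8.
Round 3 — rule 10, derive Q.
Round 4 — rule 9, derive J5.
Round 5 — rule 1, rule 4, rule 8, derive U4, W40, W7.
U4 first appears in round 5.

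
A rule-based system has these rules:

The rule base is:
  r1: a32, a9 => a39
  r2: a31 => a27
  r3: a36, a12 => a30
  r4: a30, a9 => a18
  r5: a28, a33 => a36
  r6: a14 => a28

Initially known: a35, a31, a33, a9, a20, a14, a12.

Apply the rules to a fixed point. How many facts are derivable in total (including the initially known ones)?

12

Round 1: r2 [a31 => a27]; r6 [a14 => a28]. New: a27, a28.
Round 2: r5 [a28, a33 => a36]. New: a36.
Round 3: r3 [a36, a12 => a30]. New: a30.
Round 4: r4 [a30, a9 => a18]. New: a18.
Closure: {a12, a14, a18, a20, a27, a28, a30, a31, a33, a35, a36, a9} — 12 facts.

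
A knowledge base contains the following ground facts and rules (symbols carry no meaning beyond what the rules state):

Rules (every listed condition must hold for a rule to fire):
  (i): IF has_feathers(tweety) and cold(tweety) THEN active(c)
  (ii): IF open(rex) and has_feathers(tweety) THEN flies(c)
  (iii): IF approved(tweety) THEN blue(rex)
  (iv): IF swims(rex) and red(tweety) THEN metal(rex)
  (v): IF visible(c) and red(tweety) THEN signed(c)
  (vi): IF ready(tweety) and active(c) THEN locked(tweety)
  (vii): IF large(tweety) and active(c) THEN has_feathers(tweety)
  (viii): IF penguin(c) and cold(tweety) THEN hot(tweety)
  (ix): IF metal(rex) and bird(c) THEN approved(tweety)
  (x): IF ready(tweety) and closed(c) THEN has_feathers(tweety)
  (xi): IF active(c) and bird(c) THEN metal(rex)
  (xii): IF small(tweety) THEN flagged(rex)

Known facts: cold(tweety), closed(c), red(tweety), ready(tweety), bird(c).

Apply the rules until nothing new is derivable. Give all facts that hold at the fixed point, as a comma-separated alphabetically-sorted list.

active(c), approved(tweety), bird(c), blue(rex), closed(c), cold(tweety), has_feathers(tweety), locked(tweety), metal(rex), ready(tweety), red(tweety)

Round 1: (x) [IF ready(tweety) and closed(c) THEN has_feathers(tweety)]. Adds has_feathers(tweety).
Round 2: (i) [IF has_feathers(tweety) and cold(tweety) THEN active(c)]. Adds active(c).
Round 3: (vi) [IF ready(tweety) and active(c) THEN locked(tweety)]; (xi) [IF active(c) and bird(c) THEN metal(rex)]. Adds locked(tweety), metal(rex).
Round 4: (ix) [IF metal(rex) and bird(c) THEN approved(tweety)]. Adds approved(tweety).
Round 5: (iii) [IF approved(tweety) THEN blue(rex)]. Adds blue(rex).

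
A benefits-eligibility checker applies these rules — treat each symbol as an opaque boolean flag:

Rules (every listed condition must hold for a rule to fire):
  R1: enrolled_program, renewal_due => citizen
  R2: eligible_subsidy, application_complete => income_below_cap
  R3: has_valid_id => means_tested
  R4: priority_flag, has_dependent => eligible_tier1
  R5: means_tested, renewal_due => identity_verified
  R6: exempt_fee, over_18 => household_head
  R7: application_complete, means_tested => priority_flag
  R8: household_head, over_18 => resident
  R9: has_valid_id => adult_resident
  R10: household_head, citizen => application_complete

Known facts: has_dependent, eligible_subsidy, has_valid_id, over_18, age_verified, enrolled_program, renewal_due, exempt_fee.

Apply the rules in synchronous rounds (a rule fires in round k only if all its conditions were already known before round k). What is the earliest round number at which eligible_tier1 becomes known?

4

Round 1 — R1, R3, R6, R9, derive citizen, means_tested, household_head, adult_resident.
Round 2 — R5, R8, R10, derive identity_verified, resident, application_complete.
Round 3 — R2, R7, derive income_below_cap, priority_flag.
Round 4 — R4, derive eligible_tier1.
eligible_tier1 first appears in round 4.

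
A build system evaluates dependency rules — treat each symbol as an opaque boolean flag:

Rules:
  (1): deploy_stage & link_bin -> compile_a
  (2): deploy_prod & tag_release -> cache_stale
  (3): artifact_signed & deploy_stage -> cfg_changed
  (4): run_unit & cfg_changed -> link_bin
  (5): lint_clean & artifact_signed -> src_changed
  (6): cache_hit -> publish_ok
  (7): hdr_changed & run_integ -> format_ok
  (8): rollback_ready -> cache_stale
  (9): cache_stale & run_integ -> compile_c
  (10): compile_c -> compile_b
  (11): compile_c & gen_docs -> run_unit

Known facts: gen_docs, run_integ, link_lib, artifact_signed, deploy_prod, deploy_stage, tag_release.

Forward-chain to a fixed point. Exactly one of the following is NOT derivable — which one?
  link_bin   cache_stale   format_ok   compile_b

format_ok

[1] (2) [deploy_prod & tag_release -> cache_stale]; (3) [artifact_signed & deploy_stage -> cfg_changed]. ⇒ new: cache_stale, cfg_changed.
[2] (9) [cache_stale & run_integ -> compile_c]. ⇒ new: compile_c.
[3] (10) [compile_c -> compile_b]; (11) [compile_c & gen_docs -> run_unit]. ⇒ new: compile_b, run_unit.
[4] (4) [run_unit & cfg_changed -> link_bin]. ⇒ new: link_bin.
[5] (1) [deploy_stage & link_bin -> compile_a]. ⇒ new: compile_a.
Derived: cache_stale (round 1), link_bin (round 4), compile_b (round 3). format_ok never appears in any round.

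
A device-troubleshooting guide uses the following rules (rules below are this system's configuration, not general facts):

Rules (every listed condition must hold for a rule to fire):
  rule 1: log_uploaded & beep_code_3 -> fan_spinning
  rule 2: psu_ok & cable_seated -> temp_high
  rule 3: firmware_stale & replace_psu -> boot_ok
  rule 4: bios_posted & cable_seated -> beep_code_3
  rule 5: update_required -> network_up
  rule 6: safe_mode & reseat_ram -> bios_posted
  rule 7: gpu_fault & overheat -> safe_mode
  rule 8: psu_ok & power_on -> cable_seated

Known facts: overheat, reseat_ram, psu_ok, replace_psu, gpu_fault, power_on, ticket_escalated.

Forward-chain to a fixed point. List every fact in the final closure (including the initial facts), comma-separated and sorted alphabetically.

Round 1: rule 7 [gpu_fault & overheat -> safe_mode]; rule 8 [psu_ok & power_on -> cable_seated]. New: safe_mode, cable_seated.
Round 2: rule 2 [psu_ok & cable_seated -> temp_high]; rule 6 [safe_mode & reseat_ram -> bios_posted]. New: temp_high, bios_posted.
Round 3: rule 4 [bios_posted & cable_seated -> beep_code_3]. New: beep_code_3.

beep_code_3, bios_posted, cable_seated, gpu_fault, overheat, power_on, psu_ok, replace_psu, reseat_ram, safe_mode, temp_high, ticket_escalated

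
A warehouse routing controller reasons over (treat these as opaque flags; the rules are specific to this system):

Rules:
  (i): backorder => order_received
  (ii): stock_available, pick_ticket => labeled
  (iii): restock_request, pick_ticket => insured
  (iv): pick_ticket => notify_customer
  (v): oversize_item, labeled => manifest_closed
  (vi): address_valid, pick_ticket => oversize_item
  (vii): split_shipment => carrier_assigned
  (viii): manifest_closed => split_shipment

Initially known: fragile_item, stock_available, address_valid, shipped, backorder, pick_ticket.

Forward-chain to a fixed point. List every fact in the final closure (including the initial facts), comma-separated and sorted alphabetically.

[1] (i) [backorder => order_received]; (ii) [stock_available, pick_ticket => labeled]; (iv) [pick_ticket => notify_customer]; (vi) [address_valid, pick_ticket => oversize_item]. ⇒ new: order_received, labeled, notify_customer, oversize_item.
[2] (v) [oversize_item, labeled => manifest_closed]. ⇒ new: manifest_closed.
[3] (viii) [manifest_closed => split_shipment]. ⇒ new: split_shipment.
[4] (vii) [split_shipment => carrier_assigned]. ⇒ new: carrier_assigned.

address_valid, backorder, carrier_assigned, fragile_item, labeled, manifest_closed, notify_customer, order_received, oversize_item, pick_ticket, shipped, split_shipment, stock_available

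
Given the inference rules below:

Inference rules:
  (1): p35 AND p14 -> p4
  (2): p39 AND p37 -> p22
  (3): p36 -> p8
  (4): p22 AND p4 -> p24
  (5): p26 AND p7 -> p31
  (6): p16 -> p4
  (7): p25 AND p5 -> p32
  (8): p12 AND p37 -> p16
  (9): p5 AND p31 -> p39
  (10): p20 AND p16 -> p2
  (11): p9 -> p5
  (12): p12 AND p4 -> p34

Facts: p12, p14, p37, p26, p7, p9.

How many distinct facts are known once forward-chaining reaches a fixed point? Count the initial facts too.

14

Round 1: (5) [p26 AND p7 -> p31]; (8) [p12 AND p37 -> p16]; (11) [p9 -> p5]. New: p31, p16, p5.
Round 2: (6) [p16 -> p4]; (9) [p5 AND p31 -> p39]. New: p4, p39.
Round 3: (2) [p39 AND p37 -> p22]; (12) [p12 AND p4 -> p34]. New: p22, p34.
Round 4: (4) [p22 AND p4 -> p24]. New: p24.
Closure: {p12, p14, p16, p22, p24, p26, p31, p34, p37, p39, p4, p5, p7, p9} — 14 facts.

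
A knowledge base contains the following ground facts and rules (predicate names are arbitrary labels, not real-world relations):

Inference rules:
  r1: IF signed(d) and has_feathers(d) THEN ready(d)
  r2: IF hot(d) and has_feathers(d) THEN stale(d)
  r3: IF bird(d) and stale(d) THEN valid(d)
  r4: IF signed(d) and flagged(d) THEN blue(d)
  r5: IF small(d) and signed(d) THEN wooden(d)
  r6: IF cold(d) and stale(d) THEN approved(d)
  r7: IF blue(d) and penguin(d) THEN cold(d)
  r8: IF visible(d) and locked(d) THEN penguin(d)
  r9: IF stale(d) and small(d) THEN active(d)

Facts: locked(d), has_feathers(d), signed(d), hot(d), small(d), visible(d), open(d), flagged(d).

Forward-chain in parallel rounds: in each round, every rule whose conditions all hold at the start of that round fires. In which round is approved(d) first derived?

3

Round 1: r1 [IF signed(d) and has_feathers(d) THEN ready(d)]; r2 [IF hot(d) and has_feathers(d) THEN stale(d)]; r4 [IF signed(d) and flagged(d) THEN blue(d)]; r5 [IF small(d) and signed(d) THEN wooden(d)]; r8 [IF visible(d) and locked(d) THEN penguin(d)]. Adds ready(d), stale(d), blue(d), wooden(d), penguin(d).
Round 2: r7 [IF blue(d) and penguin(d) THEN cold(d)]; r9 [IF stale(d) and small(d) THEN active(d)]. Adds cold(d), active(d).
Round 3: r6 [IF cold(d) and stale(d) THEN approved(d)]. Adds approved(d).
approved(d) first appears in round 3.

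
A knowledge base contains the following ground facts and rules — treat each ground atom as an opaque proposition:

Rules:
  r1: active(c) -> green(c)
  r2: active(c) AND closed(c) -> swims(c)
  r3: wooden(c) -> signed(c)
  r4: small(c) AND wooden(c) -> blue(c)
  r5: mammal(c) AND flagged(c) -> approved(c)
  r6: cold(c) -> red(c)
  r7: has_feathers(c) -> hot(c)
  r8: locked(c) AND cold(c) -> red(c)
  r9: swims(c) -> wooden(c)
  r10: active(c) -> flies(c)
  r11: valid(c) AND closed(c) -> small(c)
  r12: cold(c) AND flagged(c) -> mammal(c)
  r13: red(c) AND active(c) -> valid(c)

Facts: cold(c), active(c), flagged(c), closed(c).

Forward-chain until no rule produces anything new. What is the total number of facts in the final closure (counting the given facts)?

15

[1] r1 [active(c) -> green(c)]; r2 [active(c) AND closed(c) -> swims(c)]; r6 [cold(c) -> red(c)]; r10 [active(c) -> flies(c)]; r12 [cold(c) AND flagged(c) -> mammal(c)]. ⇒ new: green(c), swims(c), red(c), flies(c), mammal(c).
[2] r5 [mammal(c) AND flagged(c) -> approved(c)]; r9 [swims(c) -> wooden(c)]; r13 [red(c) AND active(c) -> valid(c)]. ⇒ new: approved(c), wooden(c), valid(c).
[3] r3 [wooden(c) -> signed(c)]; r11 [valid(c) AND closed(c) -> small(c)]. ⇒ new: signed(c), small(c).
[4] r4 [small(c) AND wooden(c) -> blue(c)]. ⇒ new: blue(c).
Closure: {active(c), approved(c), blue(c), closed(c), cold(c), flagged(c), flies(c), green(c), mammal(c), red(c), signed(c), small(c), swims(c), valid(c), wooden(c)} — 15 facts.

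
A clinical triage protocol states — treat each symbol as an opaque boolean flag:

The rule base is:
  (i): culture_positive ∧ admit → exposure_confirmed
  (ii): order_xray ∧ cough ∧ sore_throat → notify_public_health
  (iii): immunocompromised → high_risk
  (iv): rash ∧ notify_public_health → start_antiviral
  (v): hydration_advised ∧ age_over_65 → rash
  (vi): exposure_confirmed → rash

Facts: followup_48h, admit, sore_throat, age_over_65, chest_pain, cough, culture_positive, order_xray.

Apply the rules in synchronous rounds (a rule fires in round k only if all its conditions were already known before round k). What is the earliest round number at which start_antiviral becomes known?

3

Round 1 — (i), (ii), derive exposure_confirmed, notify_public_health.
Round 2 — (vi), derive rash.
Round 3 — (iv), derive start_antiviral.
start_antiviral first appears in round 3.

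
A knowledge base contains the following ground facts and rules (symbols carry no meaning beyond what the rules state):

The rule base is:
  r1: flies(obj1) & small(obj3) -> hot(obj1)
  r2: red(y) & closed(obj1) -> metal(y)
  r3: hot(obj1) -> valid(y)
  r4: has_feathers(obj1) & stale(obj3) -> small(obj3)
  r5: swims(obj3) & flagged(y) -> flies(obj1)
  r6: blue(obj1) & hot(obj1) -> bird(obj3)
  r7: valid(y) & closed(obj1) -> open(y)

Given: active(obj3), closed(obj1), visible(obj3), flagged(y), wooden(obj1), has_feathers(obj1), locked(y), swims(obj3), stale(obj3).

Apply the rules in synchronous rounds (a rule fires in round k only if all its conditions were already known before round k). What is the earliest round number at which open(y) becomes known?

4

Round 1 — r4, r5, derive small(obj3), flies(obj1).
Round 2 — r1, derive hot(obj1).
Round 3 — r3, derive valid(y).
Round 4 — r7, derive open(y).
open(y) first appears in round 4.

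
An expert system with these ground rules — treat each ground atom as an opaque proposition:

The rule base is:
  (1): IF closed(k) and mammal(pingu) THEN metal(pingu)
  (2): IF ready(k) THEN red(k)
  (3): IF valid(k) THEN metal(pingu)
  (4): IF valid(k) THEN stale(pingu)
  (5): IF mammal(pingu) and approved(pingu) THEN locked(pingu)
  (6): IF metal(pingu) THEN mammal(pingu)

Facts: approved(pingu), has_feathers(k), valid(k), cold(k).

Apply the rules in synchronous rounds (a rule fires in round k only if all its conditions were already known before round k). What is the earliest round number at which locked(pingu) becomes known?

Round 1: (3) [IF valid(k) THEN metal(pingu)]; (4) [IF valid(k) THEN stale(pingu)]. Adds metal(pingu), stale(pingu).
Round 2: (6) [IF metal(pingu) THEN mammal(pingu)]. Adds mammal(pingu).
Round 3: (5) [IF mammal(pingu) and approved(pingu) THEN locked(pingu)]. Adds locked(pingu).
locked(pingu) first appears in round 3.

3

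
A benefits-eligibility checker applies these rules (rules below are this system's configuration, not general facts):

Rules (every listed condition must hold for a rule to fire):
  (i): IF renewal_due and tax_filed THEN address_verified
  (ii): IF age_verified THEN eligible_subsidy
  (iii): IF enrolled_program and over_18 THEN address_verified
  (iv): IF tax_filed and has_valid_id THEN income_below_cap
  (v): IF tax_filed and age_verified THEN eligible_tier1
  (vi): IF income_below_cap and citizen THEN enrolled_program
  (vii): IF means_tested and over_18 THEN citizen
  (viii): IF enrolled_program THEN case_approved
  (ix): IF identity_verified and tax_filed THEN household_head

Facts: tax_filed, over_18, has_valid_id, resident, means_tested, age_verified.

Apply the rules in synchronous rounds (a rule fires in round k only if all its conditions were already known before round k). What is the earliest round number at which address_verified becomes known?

3

[1] (ii) [IF age_verified THEN eligible_subsidy]; (iv) [IF tax_filed and has_valid_id THEN income_below_cap]; (v) [IF tax_filed and age_verified THEN eligible_tier1]; (vii) [IF means_tested and over_18 THEN citizen]. ⇒ new: eligible_subsidy, income_below_cap, eligible_tier1, citizen.
[2] (vi) [IF income_below_cap and citizen THEN enrolled_program]. ⇒ new: enrolled_program.
[3] (iii) [IF enrolled_program and over_18 THEN address_verified]; (viii) [IF enrolled_program THEN case_approved]. ⇒ new: address_verified, case_approved.
address_verified first appears in round 3.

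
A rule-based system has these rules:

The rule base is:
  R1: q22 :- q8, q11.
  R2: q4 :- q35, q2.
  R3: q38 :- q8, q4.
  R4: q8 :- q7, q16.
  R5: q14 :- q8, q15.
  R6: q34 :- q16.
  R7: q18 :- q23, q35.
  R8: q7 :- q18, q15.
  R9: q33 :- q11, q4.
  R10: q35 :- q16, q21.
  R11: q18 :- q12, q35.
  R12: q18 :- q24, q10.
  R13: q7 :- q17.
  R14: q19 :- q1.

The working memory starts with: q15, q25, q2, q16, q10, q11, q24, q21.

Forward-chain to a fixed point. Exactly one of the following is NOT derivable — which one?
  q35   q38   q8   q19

Round 1 — R6, R10, R12, derive q34, q35, q18.
Round 2 — R2, R8, derive q4, q7.
Round 3 — R4, R9, derive q8, q33.
Round 4 — R1, R3, R5, derive q22, q38, q14.
Derived: q35 (round 1), q38 (round 4), q8 (round 3). q19 never appears in any round.

q19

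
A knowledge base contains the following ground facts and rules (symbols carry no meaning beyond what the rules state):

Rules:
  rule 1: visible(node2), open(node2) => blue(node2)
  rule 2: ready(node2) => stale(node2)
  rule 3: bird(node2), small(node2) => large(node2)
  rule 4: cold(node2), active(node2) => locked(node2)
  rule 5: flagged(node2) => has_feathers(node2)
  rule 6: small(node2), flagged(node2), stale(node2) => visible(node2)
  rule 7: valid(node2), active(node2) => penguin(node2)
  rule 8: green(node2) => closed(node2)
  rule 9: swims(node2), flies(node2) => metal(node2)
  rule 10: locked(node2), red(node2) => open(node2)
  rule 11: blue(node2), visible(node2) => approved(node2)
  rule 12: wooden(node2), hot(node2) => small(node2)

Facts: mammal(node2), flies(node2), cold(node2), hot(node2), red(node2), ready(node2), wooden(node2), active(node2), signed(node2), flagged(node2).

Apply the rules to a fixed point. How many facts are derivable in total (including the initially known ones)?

Round 1: rule 2 [ready(node2) => stale(node2)]; rule 4 [cold(node2), active(node2) => locked(node2)]; rule 5 [flagged(node2) => has_feathers(node2)]; rule 12 [wooden(node2), hot(node2) => small(node2)]. Adds stale(node2), locked(node2), has_feathers(node2), small(node2).
Round 2: rule 6 [small(node2), flagged(node2), stale(node2) => visible(node2)]; rule 10 [locked(node2), red(node2) => open(node2)]. Adds visible(node2), open(node2).
Round 3: rule 1 [visible(node2), open(node2) => blue(node2)]. Adds blue(node2).
Round 4: rule 11 [blue(node2), visible(node2) => approved(node2)]. Adds approved(node2).
Closure: {active(node2), approved(node2), blue(node2), cold(node2), flagged(node2), flies(node2), has_feathers(node2), hot(node2), locked(node2), mammal(node2), open(node2), ready(node2), red(node2), signed(node2), small(node2), stale(node2), visible(node2), wooden(node2)} — 18 facts.

18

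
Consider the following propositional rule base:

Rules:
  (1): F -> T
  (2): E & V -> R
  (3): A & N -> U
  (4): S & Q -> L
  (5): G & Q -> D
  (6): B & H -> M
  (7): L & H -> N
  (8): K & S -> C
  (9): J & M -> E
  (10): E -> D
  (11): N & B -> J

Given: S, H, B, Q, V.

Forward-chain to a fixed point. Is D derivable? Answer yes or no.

Round 1: (4) [S & Q -> L]; (6) [B & H -> M]. Adds L, M.
Round 2: (7) [L & H -> N]. Adds N.
Round 3: (11) [N & B -> J]. Adds J.
Round 4: (9) [J & M -> E]. Adds E.
Round 5: (2) [E & V -> R]; (10) [E -> D]. Adds R, D.
D appears in round 5, so it is derivable.

yes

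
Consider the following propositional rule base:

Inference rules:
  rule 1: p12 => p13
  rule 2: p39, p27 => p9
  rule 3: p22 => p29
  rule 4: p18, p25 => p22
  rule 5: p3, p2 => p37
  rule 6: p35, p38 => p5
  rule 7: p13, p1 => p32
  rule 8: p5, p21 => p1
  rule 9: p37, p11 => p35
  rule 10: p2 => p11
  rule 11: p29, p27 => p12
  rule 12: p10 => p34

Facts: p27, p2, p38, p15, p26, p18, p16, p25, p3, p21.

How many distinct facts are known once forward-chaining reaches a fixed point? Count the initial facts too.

20

Round 1: rule 4 [p18, p25 => p22]; rule 5 [p3, p2 => p37]; rule 10 [p2 => p11]. New: p22, p37, p11.
Round 2: rule 3 [p22 => p29]; rule 9 [p37, p11 => p35]. New: p29, p35.
Round 3: rule 6 [p35, p38 => p5]; rule 11 [p29, p27 => p12]. New: p5, p12.
Round 4: rule 1 [p12 => p13]; rule 8 [p5, p21 => p1]. New: p13, p1.
Round 5: rule 7 [p13, p1 => p32]. New: p32.
Closure: {p1, p11, p12, p13, p15, p16, p18, p2, p21, p22, p25, p26, p27, p29, p3, p32, p35, p37, p38, p5} — 20 facts.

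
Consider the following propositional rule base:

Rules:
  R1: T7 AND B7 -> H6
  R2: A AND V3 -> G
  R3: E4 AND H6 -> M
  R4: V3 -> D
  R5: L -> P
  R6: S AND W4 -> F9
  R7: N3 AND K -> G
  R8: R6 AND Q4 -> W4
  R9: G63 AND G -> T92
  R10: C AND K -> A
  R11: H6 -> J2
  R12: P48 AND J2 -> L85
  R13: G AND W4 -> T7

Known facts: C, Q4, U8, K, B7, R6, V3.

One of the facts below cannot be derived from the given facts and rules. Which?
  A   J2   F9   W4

F9

Round 1 — R4, R8, R10, derive D, W4, A.
Round 2 — R2, derive G.
Round 3 — R13, derive T7.
Round 4 — R1, derive H6.
Round 5 — R11, derive J2.
Derived: W4 (round 1), A (round 1), J2 (round 5). F9 never appears in any round.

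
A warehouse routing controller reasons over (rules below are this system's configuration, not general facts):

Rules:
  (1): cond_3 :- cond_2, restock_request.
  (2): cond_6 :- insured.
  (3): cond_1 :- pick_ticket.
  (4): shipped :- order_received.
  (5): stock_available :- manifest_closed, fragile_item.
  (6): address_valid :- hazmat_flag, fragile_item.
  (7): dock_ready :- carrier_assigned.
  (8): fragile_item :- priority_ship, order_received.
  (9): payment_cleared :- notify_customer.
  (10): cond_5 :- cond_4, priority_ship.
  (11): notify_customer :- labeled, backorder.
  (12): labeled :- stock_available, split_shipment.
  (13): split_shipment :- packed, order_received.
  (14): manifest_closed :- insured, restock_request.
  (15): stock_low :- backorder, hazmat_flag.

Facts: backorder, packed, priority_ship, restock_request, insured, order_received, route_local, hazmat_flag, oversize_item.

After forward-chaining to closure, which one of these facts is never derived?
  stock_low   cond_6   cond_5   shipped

Round 1 — (2), (4), (8), (13), (14), (15), derive cond_6, shipped, fragile_item, split_shipment, manifest_closed, stock_low.
Round 2 — (5), (6), derive stock_available, address_valid.
Round 3 — (12), derive labeled.
Round 4 — (11), derive notify_customer.
Round 5 — (9), derive payment_cleared.
Derived: stock_low (round 1), cond_6 (round 1), shipped (round 1). cond_5 never appears in any round.

cond_5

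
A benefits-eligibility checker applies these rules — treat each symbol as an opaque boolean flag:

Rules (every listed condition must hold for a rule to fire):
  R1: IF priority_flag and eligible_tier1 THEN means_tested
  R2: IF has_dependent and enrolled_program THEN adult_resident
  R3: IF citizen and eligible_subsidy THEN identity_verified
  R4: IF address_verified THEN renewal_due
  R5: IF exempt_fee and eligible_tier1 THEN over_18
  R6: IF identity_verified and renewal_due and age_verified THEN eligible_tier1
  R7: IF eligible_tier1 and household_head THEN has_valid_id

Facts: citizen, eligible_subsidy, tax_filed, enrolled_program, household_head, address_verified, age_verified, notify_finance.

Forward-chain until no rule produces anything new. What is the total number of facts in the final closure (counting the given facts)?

Round 1: R3 [IF citizen and eligible_subsidy THEN identity_verified]; R4 [IF address_verified THEN renewal_due]. New: identity_verified, renewal_due.
Round 2: R6 [IF identity_verified and renewal_due and age_verified THEN eligible_tier1]. New: eligible_tier1.
Round 3: R7 [IF eligible_tier1 and household_head THEN has_valid_id]. New: has_valid_id.
Closure: {address_verified, age_verified, citizen, eligible_subsidy, eligible_tier1, enrolled_program, has_valid_id, household_head, identity_verified, notify_finance, renewal_due, tax_filed} — 12 facts.

12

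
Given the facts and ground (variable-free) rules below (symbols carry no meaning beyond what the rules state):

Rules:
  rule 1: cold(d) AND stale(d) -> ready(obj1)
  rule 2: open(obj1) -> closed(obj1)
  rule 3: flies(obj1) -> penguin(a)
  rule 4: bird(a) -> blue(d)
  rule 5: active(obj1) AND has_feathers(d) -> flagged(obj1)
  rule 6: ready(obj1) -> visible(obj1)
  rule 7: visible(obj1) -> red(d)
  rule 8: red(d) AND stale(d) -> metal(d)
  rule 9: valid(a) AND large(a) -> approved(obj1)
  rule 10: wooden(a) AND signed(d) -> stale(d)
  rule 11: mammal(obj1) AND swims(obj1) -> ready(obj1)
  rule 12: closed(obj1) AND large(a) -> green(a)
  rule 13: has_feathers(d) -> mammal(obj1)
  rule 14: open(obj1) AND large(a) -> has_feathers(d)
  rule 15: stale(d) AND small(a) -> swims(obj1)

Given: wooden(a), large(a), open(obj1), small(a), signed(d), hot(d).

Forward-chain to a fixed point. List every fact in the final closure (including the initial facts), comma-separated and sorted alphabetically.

Round 1 fires rule 2, rule 10, rule 14, giving closed(obj1), stale(d), has_feathers(d).
Round 2 fires rule 12, rule 13, rule 15, giving green(a), mammal(obj1), swims(obj1).
Round 3 fires rule 11, giving ready(obj1).
Round 4 fires rule 6, giving visible(obj1).
Round 5 fires rule 7, giving red(d).
Round 6 fires rule 8, giving metal(d).

closed(obj1), green(a), has_feathers(d), hot(d), large(a), mammal(obj1), metal(d), open(obj1), ready(obj1), red(d), signed(d), small(a), stale(d), swims(obj1), visible(obj1), wooden(a)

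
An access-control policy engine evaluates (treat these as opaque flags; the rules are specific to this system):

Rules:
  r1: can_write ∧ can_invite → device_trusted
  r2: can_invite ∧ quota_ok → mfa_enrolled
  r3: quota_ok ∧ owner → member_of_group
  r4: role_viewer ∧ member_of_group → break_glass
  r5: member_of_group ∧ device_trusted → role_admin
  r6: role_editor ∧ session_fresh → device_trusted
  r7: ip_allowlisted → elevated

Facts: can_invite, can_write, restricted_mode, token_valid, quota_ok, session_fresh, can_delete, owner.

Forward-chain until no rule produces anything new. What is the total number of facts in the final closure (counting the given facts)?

12

Round 1: r1 [can_write ∧ can_invite → device_trusted]; r2 [can_invite ∧ quota_ok → mfa_enrolled]; r3 [quota_ok ∧ owner → member_of_group]. Adds device_trusted, mfa_enrolled, member_of_group.
Round 2: r5 [member_of_group ∧ device_trusted → role_admin]. Adds role_admin.
Closure: {can_delete, can_invite, can_write, device_trusted, member_of_group, mfa_enrolled, owner, quota_ok, restricted_mode, role_admin, session_fresh, token_valid} — 12 facts.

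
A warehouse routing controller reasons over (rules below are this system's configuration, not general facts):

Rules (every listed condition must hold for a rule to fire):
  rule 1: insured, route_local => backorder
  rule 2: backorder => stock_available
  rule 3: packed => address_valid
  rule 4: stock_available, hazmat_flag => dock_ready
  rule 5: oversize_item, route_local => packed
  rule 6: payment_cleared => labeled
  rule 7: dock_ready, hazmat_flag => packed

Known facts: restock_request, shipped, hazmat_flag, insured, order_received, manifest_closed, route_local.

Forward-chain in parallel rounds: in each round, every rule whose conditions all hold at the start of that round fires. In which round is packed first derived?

Round 1: rule 1 [insured, route_local => backorder]. Adds backorder.
Round 2: rule 2 [backorder => stock_available]. Adds stock_available.
Round 3: rule 4 [stock_available, hazmat_flag => dock_ready]. Adds dock_ready.
Round 4: rule 7 [dock_ready, hazmat_flag => packed]. Adds packed.
packed first appears in round 4.

4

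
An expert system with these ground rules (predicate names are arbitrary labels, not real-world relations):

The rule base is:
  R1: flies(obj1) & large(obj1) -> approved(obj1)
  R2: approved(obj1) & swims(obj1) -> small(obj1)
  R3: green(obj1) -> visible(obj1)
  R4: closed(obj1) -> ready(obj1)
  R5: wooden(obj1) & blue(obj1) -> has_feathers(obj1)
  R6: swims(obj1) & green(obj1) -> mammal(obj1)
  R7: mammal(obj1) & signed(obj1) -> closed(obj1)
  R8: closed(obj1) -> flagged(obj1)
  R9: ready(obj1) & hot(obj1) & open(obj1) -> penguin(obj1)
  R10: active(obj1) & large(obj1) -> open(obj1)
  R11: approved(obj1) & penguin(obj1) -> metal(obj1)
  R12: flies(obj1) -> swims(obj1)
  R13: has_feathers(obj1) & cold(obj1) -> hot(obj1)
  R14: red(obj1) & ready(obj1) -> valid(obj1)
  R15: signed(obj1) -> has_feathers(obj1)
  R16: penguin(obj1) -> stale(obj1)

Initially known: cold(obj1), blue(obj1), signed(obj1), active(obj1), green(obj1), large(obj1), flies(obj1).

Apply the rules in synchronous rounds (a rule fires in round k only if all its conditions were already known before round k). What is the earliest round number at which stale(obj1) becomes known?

[1] R1 [flies(obj1) & large(obj1) -> approved(obj1)]; R3 [green(obj1) -> visible(obj1)]; R10 [active(obj1) & large(obj1) -> open(obj1)]; R12 [flies(obj1) -> swims(obj1)]; R15 [signed(obj1) -> has_feathers(obj1)]. ⇒ new: approved(obj1), visible(obj1), open(obj1), swims(obj1), has_feathers(obj1).
[2] R2 [approved(obj1) & swims(obj1) -> small(obj1)]; R6 [swims(obj1) & green(obj1) -> mammal(obj1)]; R13 [has_feathers(obj1) & cold(obj1) -> hot(obj1)]. ⇒ new: small(obj1), mammal(obj1), hot(obj1).
[3] R7 [mammal(obj1) & signed(obj1) -> closed(obj1)]. ⇒ new: closed(obj1).
[4] R4 [closed(obj1) -> ready(obj1)]; R8 [closed(obj1) -> flagged(obj1)]. ⇒ new: ready(obj1), flagged(obj1).
[5] R9 [ready(obj1) & hot(obj1) & open(obj1) -> penguin(obj1)]. ⇒ new: penguin(obj1).
[6] R11 [approved(obj1) & penguin(obj1) -> metal(obj1)]; R16 [penguin(obj1) -> stale(obj1)]. ⇒ new: metal(obj1), stale(obj1).
stale(obj1) first appears in round 6.

6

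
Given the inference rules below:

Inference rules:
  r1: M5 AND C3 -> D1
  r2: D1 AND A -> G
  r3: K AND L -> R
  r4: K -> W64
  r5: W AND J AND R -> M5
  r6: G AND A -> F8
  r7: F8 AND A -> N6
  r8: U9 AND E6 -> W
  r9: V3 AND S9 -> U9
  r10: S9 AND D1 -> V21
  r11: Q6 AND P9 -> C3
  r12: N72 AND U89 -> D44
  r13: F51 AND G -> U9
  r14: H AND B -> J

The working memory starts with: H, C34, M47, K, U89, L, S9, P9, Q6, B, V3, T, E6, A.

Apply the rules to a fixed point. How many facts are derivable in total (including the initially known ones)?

26

Round 1: r3 [K AND L -> R]; r4 [K -> W64]; r9 [V3 AND S9 -> U9]; r11 [Q6 AND P9 -> C3]; r14 [H AND B -> J]. Adds R, W64, U9, C3, J.
Round 2: r8 [U9 AND E6 -> W]. Adds W.
Round 3: r5 [W AND J AND R -> M5]. Adds M5.
Round 4: r1 [M5 AND C3 -> D1]. Adds D1.
Round 5: r2 [D1 AND A -> G]; r10 [S9 AND D1 -> V21]. Adds G, V21.
Round 6: r6 [G AND A -> F8]. Adds F8.
Round 7: r7 [F8 AND A -> N6]. Adds N6.
Closure: {A, B, C3, C34, D1, E6, F8, G, H, J, K, L, M47, M5, N6, P9, Q6, R, S9, T, U89, U9, V21, V3, W, W64} — 26 facts.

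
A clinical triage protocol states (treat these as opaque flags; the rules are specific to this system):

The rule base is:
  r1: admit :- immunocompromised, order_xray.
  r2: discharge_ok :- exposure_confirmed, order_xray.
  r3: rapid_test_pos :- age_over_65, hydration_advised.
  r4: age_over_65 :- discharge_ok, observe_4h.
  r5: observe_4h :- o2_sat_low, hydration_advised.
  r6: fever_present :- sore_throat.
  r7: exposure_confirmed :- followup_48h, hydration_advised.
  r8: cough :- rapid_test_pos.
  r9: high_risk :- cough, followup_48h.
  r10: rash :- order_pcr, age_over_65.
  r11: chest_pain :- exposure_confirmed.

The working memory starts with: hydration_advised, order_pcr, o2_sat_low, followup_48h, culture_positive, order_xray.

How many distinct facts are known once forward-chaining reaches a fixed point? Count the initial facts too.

15

[1] r5 [observe_4h :- o2_sat_low, hydration_advised.]; r7 [exposure_confirmed :- followup_48h, hydration_advised.]. ⇒ new: observe_4h, exposure_confirmed.
[2] r2 [discharge_ok :- exposure_confirmed, order_xray.]; r11 [chest_pain :- exposure_confirmed.]. ⇒ new: discharge_ok, chest_pain.
[3] r4 [age_over_65 :- discharge_ok, observe_4h.]. ⇒ new: age_over_65.
[4] r3 [rapid_test_pos :- age_over_65, hydration_advised.]; r10 [rash :- order_pcr, age_over_65.]. ⇒ new: rapid_test_pos, rash.
[5] r8 [cough :- rapid_test_pos.]. ⇒ new: cough.
[6] r9 [high_risk :- cough, followup_48h.]. ⇒ new: high_risk.
Closure: {age_over_65, chest_pain, cough, culture_positive, discharge_ok, exposure_confirmed, followup_48h, high_risk, hydration_advised, o2_sat_low, observe_4h, order_pcr, order_xray, rapid_test_pos, rash} — 15 facts.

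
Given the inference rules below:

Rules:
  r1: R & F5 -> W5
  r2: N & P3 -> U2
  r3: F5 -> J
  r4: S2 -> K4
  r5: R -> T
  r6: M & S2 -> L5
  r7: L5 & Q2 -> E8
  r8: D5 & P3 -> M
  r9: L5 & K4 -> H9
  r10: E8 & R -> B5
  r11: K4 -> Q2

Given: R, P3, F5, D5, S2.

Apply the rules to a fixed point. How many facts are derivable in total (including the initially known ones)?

15

Round 1: r1 [R & F5 -> W5]; r3 [F5 -> J]; r4 [S2 -> K4]; r5 [R -> T]; r8 [D5 & P3 -> M]. New: W5, J, K4, T, M.
Round 2: r6 [M & S2 -> L5]; r11 [K4 -> Q2]. New: L5, Q2.
Round 3: r7 [L5 & Q2 -> E8]; r9 [L5 & K4 -> H9]. New: E8, H9.
Round 4: r10 [E8 & R -> B5]. New: B5.
Closure: {B5, D5, E8, F5, H9, J, K4, L5, M, P3, Q2, R, S2, T, W5} — 15 facts.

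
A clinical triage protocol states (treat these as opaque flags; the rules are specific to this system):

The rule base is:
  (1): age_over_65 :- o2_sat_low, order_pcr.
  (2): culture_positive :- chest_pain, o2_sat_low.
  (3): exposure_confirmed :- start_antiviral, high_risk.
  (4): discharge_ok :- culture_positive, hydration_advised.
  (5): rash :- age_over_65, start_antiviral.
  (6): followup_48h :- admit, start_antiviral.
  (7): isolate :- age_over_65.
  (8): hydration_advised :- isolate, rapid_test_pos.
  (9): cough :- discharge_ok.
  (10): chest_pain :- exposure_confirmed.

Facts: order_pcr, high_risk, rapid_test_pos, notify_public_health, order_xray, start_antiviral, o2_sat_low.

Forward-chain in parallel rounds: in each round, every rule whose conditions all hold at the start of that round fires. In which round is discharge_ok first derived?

4

Round 1 fires (1), (3), giving age_over_65, exposure_confirmed.
Round 2 fires (5), (7), (10), giving rash, isolate, chest_pain.
Round 3 fires (2), (8), giving culture_positive, hydration_advised.
Round 4 fires (4), giving discharge_ok.
discharge_ok first appears in round 4.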